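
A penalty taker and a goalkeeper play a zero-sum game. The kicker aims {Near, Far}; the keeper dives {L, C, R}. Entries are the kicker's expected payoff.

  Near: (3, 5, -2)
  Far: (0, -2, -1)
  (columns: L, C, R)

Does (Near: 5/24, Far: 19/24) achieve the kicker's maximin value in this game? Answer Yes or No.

Against L this mix gives (5/24)·3 + (19/24)·0 = 5/8.
Against C this mix gives (5/24)·5 + (19/24)·(-2) = -13/24.
Against R this mix gives (5/24)·(-2) + (19/24)·(-1) = -29/24.
The keeper will play R, holding the kicker to -29/24. Shifting weight toward the row that does better against R would raise this floor (the equalizing mix achieves -9/8 against both R and C), so the proposed strategy is not optimal.

No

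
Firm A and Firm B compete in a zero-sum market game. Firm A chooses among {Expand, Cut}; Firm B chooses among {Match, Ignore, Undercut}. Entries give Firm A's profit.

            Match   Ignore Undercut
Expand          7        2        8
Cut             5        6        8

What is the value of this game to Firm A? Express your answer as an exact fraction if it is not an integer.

Row minima: Expand → 2, Cut → 5; maximin = 5.
Column maxima: Match → 7, Ignore → 6, Undercut → 8; minimax = 6.
5 ≠ 6, so there is no saddle point; optimal play is mixed.
Undercut is strictly dominated by Match (it gives Firm A strictly more in every row), so Firm B never plays it.
On the remaining 2×2 (Expand, Cut vs Match, Ignore):
Let Firm A play Expand with probability p. Expected payoff against Match: 7p + 5(1−p) = 2p + 5; against Ignore: 2p + 6(1−p) = −4p + 6.
Setting these equal: 2p + 5 = −4p + 6 ⇒ 6p = 1 ⇒ p = 1/6, and the value is (2)·(1/6) + 5 = 16/3.
For Firm B: with q = P(Match), equating Expand's and Cut's payoffs gives 5q + 2 = −q + 6 ⇒ q = 2/3.

16/3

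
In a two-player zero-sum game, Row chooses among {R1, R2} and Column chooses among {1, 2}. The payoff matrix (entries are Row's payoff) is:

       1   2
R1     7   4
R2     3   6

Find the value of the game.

5

Row minima: R1 → 4, R2 → 3; maximin = 4.
Column maxima: 1 → 7, 2 → 6; minimax = 6.
4 ≠ 6, so there is no saddle point; optimal play is mixed.
Let Row play R1 with probability p. Expected payoff against 1: 7p + 3(1−p) = 4p + 3; against 2: 4p + 6(1−p) = −2p + 6.
Setting these equal: 4p + 3 = −2p + 6 ⇒ 6p = 3 ⇒ p = 1/2, and the value is (4)·(1/2) + 3 = 5.
For Column: with q = P(1), equating R1's and R2's payoffs gives 3q + 4 = −3q + 6 ⇒ q = 1/3.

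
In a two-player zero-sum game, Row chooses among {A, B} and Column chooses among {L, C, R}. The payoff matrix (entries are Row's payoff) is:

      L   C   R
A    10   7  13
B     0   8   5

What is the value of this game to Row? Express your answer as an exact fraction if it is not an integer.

80/11

Row minima: A → 7, B → 0; maximin = 7.
Column maxima: L → 10, C → 8, R → 13; minimax = 8.
7 ≠ 8, so there is no saddle point; optimal play is mixed.
R is strictly dominated by L (it gives Row strictly more in every row), so Column never plays it.
On the remaining 2×2 (A, B vs L, C):
Let Row play A with probability p. Expected payoff against L: 10p + 0(1−p) = 10p; against C: 7p + 8(1−p) = −p + 8.
Setting these equal: 10p = −p + 8 ⇒ 11p = 8 ⇒ p = 8/11, and the value is (10)·(8/11) = 80/11.
For Column: with q = P(L), equating A's and B's payoffs gives 3q + 7 = −8q + 8 ⇒ q = 1/11.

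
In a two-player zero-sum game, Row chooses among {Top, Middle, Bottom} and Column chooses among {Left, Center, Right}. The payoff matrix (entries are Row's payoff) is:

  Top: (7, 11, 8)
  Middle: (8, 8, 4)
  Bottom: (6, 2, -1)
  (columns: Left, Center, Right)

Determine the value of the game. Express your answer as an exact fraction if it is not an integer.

Row minima: Top → 7, Middle → 4, Bottom → -1; maximin = 7.
Column maxima: Left → 8, Center → 11, Right → 8; minimax = 8.
7 ≠ 8, so there is no saddle point; optimal play is mixed.
Bottom is strictly dominated by Top, so Row never plays it.
Center is strictly dominated by Right (it gives Row strictly more in every row), so Column never plays it.
On the remaining 2×2 (Top, Middle vs Left, Right):
Let Row play Top with probability p. Expected payoff against Left: 7p + 8(1−p) = −p + 8; against Right: 8p + 4(1−p) = 4p + 4.
Setting these equal: −p + 8 = 4p + 4 ⇒ −5p = -4 ⇒ p = 4/5, and the value is (-1)·(4/5) + 8 = 36/5.
For Column: with q = P(Left), equating Top's and Middle's payoffs gives −q + 8 = 4q + 4 ⇒ q = 4/5.

36/5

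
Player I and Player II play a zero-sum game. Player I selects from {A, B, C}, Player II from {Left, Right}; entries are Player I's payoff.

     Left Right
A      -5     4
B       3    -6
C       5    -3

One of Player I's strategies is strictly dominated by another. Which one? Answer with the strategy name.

C gives a strictly higher payoff than B against every column: 5 > 3, -3 > -6.
So B is strictly dominated and Player I never plays it.

B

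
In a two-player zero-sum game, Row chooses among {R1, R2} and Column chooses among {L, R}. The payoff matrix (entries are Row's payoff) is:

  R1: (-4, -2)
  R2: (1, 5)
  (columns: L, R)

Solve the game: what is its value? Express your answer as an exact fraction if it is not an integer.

1

Row minima: R1 → -4, R2 → 1; maximin = 1.
Column maxima: L → 1, R → 5; minimax = 1.
Since maximin = minimax = 1, there is a saddle point and the value is 1.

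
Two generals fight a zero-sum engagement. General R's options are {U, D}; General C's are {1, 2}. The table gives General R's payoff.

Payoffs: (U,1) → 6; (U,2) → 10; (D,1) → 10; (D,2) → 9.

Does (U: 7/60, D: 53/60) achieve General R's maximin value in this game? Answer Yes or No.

No

Against 1 this mix gives (7/60)·6 + (53/60)·10 = 143/15.
Against 2 this mix gives (7/60)·10 + (53/60)·9 = 547/60.
General C will play 2, holding General R to 547/60. Shifting weight toward the row that does better against 2 would raise this floor (the equalizing mix achieves 46/5 against both 2 and 1), so the proposed strategy is not optimal.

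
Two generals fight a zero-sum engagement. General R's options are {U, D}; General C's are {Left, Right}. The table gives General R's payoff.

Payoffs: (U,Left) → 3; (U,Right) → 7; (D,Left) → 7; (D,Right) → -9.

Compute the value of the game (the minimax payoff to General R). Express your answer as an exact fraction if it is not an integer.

19/5

Row minima: U → 3, D → -9; maximin = 3.
Column maxima: Left → 7, Right → 7; minimax = 7.
3 ≠ 7, so there is no saddle point; optimal play is mixed.
Let General R play U with probability p. Expected payoff against Left: 3p + 7(1−p) = −4p + 7; against Right: 7p + (-9)(1−p) = 16p − 9.
Setting these equal: −4p + 7 = 16p − 9 ⇒ −20p = -16 ⇒ p = 4/5, and the value is (-4)·(4/5) + 7 = 19/5.
For General C: with q = P(Left), equating U's and D's payoffs gives −4q + 7 = 16q − 9 ⇒ q = 4/5.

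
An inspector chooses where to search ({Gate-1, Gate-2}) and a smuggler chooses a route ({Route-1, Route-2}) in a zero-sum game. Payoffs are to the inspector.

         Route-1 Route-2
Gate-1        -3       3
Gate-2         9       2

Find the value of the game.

33/13

Row minima: Gate-1 → -3, Gate-2 → 2; maximin = 2.
Column maxima: Route-1 → 9, Route-2 → 3; minimax = 3.
2 ≠ 3, so there is no saddle point; optimal play is mixed.
Let the inspector play Gate-1 with probability p. Expected payoff against Route-1: (-3)p + 9(1−p) = −12p + 9; against Route-2: 3p + 2(1−p) = p + 2.
Setting these equal: −12p + 9 = p + 2 ⇒ −13p = -7 ⇒ p = 7/13, and the value is (-12)·(7/13) + 9 = 33/13.
For the smuggler: with q = P(Route-1), equating Gate-1's and Gate-2's payoffs gives −6q + 3 = 7q + 2 ⇒ q = 1/13.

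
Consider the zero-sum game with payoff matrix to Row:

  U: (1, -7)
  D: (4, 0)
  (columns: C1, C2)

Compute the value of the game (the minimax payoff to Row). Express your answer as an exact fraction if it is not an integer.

Row minima: U → -7, D → 0; maximin = 0.
Column maxima: C1 → 4, C2 → 0; minimax = 0.
Since maximin = minimax = 0, there is a saddle point and the value is 0.

0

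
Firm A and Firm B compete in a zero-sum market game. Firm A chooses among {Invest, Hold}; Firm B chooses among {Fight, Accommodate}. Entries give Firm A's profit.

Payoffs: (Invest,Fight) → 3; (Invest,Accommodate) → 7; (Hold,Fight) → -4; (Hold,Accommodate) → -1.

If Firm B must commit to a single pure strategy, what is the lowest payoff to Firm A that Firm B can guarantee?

Column maxima: Fight → 3, Accommodate → 7.
The smallest of these is 3.

3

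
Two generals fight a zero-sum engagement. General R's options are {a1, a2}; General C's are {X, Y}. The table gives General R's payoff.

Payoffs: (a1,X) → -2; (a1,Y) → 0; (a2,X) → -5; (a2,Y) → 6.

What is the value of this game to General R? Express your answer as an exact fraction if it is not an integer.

Row minima: a1 → -2, a2 → -5; maximin = -2.
Column maxima: X → -2, Y → 6; minimax = -2.
Since maximin = minimax = -2, there is a saddle point and the value is -2.

-2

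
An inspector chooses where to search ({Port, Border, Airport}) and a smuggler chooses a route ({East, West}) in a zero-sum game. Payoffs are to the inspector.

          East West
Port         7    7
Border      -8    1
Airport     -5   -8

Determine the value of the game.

7

Row minima: Port → 7, Border → -8, Airport → -8; maximin = 7.
Column maxima: East → 7, West → 7; minimax = 7.
Since maximin = minimax = 7, there is a saddle point and the value is 7.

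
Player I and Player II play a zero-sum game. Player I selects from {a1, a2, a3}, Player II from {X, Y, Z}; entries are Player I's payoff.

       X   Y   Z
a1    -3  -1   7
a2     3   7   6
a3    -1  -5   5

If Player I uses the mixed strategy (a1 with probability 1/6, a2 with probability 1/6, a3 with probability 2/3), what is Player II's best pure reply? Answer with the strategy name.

Y

If Player II plays X, Player I's expected payoff is (1/6)·(-3) + (1/6)·3 + (2/3)·(-1) = -2/3.
If Player II plays Y, Player I's expected payoff is (1/6)·(-1) + (1/6)·7 + (2/3)·(-5) = -7/3.
If Player II plays Z, Player I's expected payoff is (1/6)·7 + (1/6)·6 + (2/3)·5 = 11/2.
Player II minimizes Player I's payoff; the smallest is -7/3, so the best response is Y.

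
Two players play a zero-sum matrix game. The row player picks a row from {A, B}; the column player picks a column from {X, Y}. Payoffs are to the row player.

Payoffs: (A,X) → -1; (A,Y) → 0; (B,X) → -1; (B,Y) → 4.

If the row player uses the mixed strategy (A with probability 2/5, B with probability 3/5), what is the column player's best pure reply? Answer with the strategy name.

If the column player plays X, the row player's expected payoff is (2/5)·(-1) + (3/5)·(-1) = -1.
If the column player plays Y, the row player's expected payoff is (2/5)·0 + (3/5)·4 = 12/5.
The column player minimizes the row player's payoff; the smallest is -1, so the best response is X.

X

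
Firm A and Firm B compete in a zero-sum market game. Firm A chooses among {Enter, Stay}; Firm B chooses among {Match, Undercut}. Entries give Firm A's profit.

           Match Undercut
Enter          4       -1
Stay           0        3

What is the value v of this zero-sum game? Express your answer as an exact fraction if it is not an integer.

3/2

Row minima: Enter → -1, Stay → 0; maximin = 0.
Column maxima: Match → 4, Undercut → 3; minimax = 3.
0 ≠ 3, so there is no saddle point; optimal play is mixed.
Let Firm A play Enter with probability p. Expected payoff against Match: 4p + 0(1−p) = 4p; against Undercut: (-1)p + 3(1−p) = −4p + 3.
Setting these equal: 4p = −4p + 3 ⇒ 8p = 3 ⇒ p = 3/8, and the value is (4)·(3/8) = 3/2.
For Firm B: with q = P(Match), equating Enter's and Stay's payoffs gives 5q − 1 = −3q + 3 ⇒ q = 1/2.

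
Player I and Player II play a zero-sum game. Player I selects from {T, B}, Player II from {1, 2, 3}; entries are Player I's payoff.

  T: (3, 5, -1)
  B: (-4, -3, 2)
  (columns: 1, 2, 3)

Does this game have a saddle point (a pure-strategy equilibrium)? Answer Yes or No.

Row minima: T → -1, B → -4; maximin = -1.
Column maxima: 1 → 3, 2 → 5, 3 → 2; minimax = 2.
-1 ≠ 2, so no pure-strategy equilibrium exists.

No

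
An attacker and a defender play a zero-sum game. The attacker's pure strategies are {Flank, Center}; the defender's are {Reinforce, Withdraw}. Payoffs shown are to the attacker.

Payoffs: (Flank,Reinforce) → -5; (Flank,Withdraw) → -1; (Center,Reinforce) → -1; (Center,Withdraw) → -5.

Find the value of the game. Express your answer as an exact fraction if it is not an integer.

Row minima: Flank → -5, Center → -5; maximin = -5.
Column maxima: Reinforce → -1, Withdraw → -1; minimax = -1.
-5 ≠ -1, so there is no saddle point; optimal play is mixed.
Let the attacker play Flank with probability p. Expected payoff against Reinforce: (-5)p + (-1)(1−p) = −4p − 1; against Withdraw: (-1)p + (-5)(1−p) = 4p − 5.
Setting these equal: −4p − 1 = 4p − 5 ⇒ −8p = -4 ⇒ p = 1/2, and the value is (-4)·(1/2) − 1 = -3.
For the defender: with q = P(Reinforce), equating Flank's and Center's payoffs gives −4q − 1 = 4q − 5 ⇒ q = 1/2.

-3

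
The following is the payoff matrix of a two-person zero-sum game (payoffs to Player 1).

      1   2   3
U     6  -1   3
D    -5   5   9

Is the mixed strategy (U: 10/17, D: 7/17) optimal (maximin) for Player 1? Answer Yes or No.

Against 1 this mix gives (10/17)·6 + (7/17)·(-5) = 25/17.
Against 2 this mix gives (10/17)·(-1) + (7/17)·5 = 25/17.
Against 3 this mix gives (10/17)·3 + (7/17)·9 = 93/17.
All of Player 2's active replies (1, 2) yield 25/17, and no column does worse for Player 1. The mix makes Player 2 indifferent and guarantees 25/17, so it is optimal.

Yes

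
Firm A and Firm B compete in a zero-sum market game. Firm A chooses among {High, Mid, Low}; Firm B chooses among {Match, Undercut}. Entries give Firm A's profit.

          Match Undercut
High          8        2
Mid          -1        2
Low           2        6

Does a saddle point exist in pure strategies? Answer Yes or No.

Row minima: High → 2, Mid → -1, Low → 2; maximin = 2.
Column maxima: Match → 8, Undercut → 6; minimax = 6.
2 ≠ 6, so no pure-strategy equilibrium exists.

No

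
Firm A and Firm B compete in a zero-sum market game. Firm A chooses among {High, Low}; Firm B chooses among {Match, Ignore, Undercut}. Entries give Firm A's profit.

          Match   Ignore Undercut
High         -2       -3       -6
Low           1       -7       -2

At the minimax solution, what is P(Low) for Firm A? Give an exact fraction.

3/8

Row minima: High → -6, Low → -7; maximin = -6.
Column maxima: Match → 1, Ignore → -3, Undercut → -2; minimax = -3.
-6 ≠ -3, so there is no saddle point; optimal play is mixed.
Match is strictly dominated by Ignore (it gives Firm A strictly more in every row), so Firm B never plays it.
On the remaining 2×2 (High, Low vs Ignore, Undercut):
Let Firm A play High with probability p. Expected payoff against Ignore: (-3)p + (-7)(1−p) = 4p − 7; against Undercut: (-6)p + (-2)(1−p) = −4p − 2.
Setting these equal: 4p − 7 = −4p − 2 ⇒ 8p = 5 ⇒ p = 5/8, and the value is (4)·(5/8) − 7 = -9/2.
For Firm B: with q = P(Ignore), equating High's and Low's payoffs gives 3q − 6 = −5q − 2 ⇒ q = 1/2.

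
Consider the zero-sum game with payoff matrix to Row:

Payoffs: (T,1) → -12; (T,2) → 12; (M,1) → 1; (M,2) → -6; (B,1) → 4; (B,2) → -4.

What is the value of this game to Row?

Row minima: T → -12, M → -6, B → -4; maximin = -4.
Column maxima: 1 → 4, 2 → 12; minimax = 4.
-4 ≠ 4, so there is no saddle point; optimal play is mixed.
M is strictly dominated by B, so Row never plays it.
On the remaining 2×2 (T, B vs 1, 2):
Let Row play T with probability p. Expected payoff against 1: (-12)p + 4(1−p) = −16p + 4; against 2: 12p + (-4)(1−p) = 16p − 4.
Setting these equal: −16p + 4 = 16p − 4 ⇒ −32p = -8 ⇒ p = 1/4, and the value is (-16)·(1/4) + 4 = 0.
For Column: with q = P(1), equating T's and B's payoffs gives −24q + 12 = 8q − 4 ⇒ q = 1/2.

0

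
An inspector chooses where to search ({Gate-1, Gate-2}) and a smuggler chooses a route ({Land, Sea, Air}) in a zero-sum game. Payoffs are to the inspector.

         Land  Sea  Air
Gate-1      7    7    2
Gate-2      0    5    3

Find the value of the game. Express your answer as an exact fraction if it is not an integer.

Row minima: Gate-1 → 2, Gate-2 → 0; maximin = 2.
Column maxima: Land → 7, Sea → 7, Air → 3; minimax = 3.
2 ≠ 3, so there is no saddle point; optimal play is mixed.
Sea is strictly dominated by Air (it gives the inspector strictly more in every row), so the smuggler never plays it.
On the remaining 2×2 (Gate-1, Gate-2 vs Land, Air):
Let the inspector play Gate-1 with probability p. Expected payoff against Land: 7p + 0(1−p) = 7p; against Air: 2p + 3(1−p) = −p + 3.
Setting these equal: 7p = −p + 3 ⇒ 8p = 3 ⇒ p = 3/8, and the value is (7)·(3/8) = 21/8.
For the smuggler: with q = P(Land), equating Gate-1's and Gate-2's payoffs gives 5q + 2 = −3q + 3 ⇒ q = 1/8.

21/8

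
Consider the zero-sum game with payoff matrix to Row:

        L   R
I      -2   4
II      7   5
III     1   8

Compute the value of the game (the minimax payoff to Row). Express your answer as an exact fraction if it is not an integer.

17/3

Row minima: I → -2, II → 5, III → 1; maximin = 5.
Column maxima: L → 7, R → 8; minimax = 7.
5 ≠ 7, so there is no saddle point; optimal play is mixed.
I is strictly dominated by II, so Row never plays it.
On the remaining 2×2 (II, III vs L, R):
Let Row play II with probability p. Expected payoff against L: 7p + 1(1−p) = 6p + 1; against R: 5p + 8(1−p) = −3p + 8.
Setting these equal: 6p + 1 = −3p + 8 ⇒ 9p = 7 ⇒ p = 7/9, and the value is (6)·(7/9) + 1 = 17/3.
For Column: with q = P(L), equating II's and III's payoffs gives 2q + 5 = −7q + 8 ⇒ q = 1/3.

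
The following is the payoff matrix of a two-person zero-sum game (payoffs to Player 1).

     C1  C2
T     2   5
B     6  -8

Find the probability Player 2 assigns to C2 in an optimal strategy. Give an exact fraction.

Row minima: T → 2, B → -8; maximin = 2.
Column maxima: C1 → 6, C2 → 5; minimax = 5.
2 ≠ 5, so there is no saddle point; optimal play is mixed.
Let Player 1 play T with probability p. Expected payoff against C1: 2p + 6(1−p) = −4p + 6; against C2: 5p + (-8)(1−p) = 13p − 8.
Setting these equal: −4p + 6 = 13p − 8 ⇒ −17p = -14 ⇒ p = 14/17, and the value is (-4)·(14/17) + 6 = 46/17.
For Player 2: with q = P(C1), equating T's and B's payoffs gives −3q + 5 = 14q − 8 ⇒ q = 13/17.

4/17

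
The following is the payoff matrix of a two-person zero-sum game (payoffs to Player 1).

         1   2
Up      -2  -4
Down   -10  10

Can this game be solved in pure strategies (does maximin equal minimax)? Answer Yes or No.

No

Row minima: Up → -4, Down → -10; maximin = -4.
Column maxima: 1 → -2, 2 → 10; minimax = -2.
-4 ≠ -2, so no pure-strategy equilibrium exists.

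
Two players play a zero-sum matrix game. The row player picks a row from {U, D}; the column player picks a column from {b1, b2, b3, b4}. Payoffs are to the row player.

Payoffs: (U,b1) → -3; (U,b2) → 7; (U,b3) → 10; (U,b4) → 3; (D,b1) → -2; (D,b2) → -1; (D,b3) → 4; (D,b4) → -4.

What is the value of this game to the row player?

Row minima: U → -3, D → -4; maximin = -3.
Column maxima: b1 → -2, b2 → 7, b3 → 10, b4 → 3; minimax = -2.
-3 ≠ -2, so there is no saddle point; optimal play is mixed.
b2 is strictly dominated by b1 (it gives the row player strictly more in every row), so the column player never plays it.
b3 is strictly dominated by b1 (it gives the row player strictly more in every row), so the column player never plays it.
On the remaining 2×2 (U, D vs b1, b4):
Let the row player play U with probability p. Expected payoff against b1: (-3)p + (-2)(1−p) = −p − 2; against b4: 3p + (-4)(1−p) = 7p − 4.
Setting these equal: −p − 2 = 7p − 4 ⇒ −8p = -2 ⇒ p = 1/4, and the value is (-1)·(1/4) − 2 = -9/4.
For the column player: with q = P(b1), equating U's and D's payoffs gives −6q + 3 = 2q − 4 ⇒ q = 7/8.

-9/4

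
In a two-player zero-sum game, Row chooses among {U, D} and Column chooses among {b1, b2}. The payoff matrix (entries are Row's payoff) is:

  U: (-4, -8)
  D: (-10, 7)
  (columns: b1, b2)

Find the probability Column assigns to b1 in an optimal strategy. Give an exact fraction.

5/7

Row minima: U → -8, D → -10; maximin = -8.
Column maxima: b1 → -4, b2 → 7; minimax = -4.
-8 ≠ -4, so there is no saddle point; optimal play is mixed.
Let Row play U with probability p. Expected payoff against b1: (-4)p + (-10)(1−p) = 6p − 10; against b2: (-8)p + 7(1−p) = −15p + 7.
Setting these equal: 6p − 10 = −15p + 7 ⇒ 21p = 17 ⇒ p = 17/21, and the value is (6)·(17/21) − 10 = -36/7.
For Column: with q = P(b1), equating U's and D's payoffs gives 4q − 8 = −17q + 7 ⇒ q = 5/7.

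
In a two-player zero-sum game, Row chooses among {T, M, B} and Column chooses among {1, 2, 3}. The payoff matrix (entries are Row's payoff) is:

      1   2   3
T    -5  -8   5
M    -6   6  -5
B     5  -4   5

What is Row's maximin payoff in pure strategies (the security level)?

-4

Row minima: T → -8, M → -6, B → -4.
The best of these is -4.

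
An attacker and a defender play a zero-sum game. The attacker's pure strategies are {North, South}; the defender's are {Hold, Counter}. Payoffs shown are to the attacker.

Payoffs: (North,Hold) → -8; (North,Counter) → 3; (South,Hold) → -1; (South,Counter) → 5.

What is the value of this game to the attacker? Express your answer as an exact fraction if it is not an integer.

Row minima: North → -8, South → -1; maximin = -1.
Column maxima: Hold → -1, Counter → 5; minimax = -1.
Since maximin = minimax = -1, there is a saddle point and the value is -1.

-1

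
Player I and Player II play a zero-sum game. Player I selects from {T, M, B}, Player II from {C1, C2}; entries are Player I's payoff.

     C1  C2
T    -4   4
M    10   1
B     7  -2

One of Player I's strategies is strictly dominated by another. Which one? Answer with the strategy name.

B

M gives a strictly higher payoff than B against every column: 10 > 7, 1 > -2.
So B is strictly dominated and Player I never plays it.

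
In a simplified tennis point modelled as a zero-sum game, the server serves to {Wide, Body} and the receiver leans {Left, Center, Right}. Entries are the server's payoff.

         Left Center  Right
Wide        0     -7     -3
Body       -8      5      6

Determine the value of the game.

-14/5

Row minima: Wide → -7, Body → -8; maximin = -7.
Column maxima: Left → 0, Center → 5, Right → 6; minimax = 0.
-7 ≠ 0, so there is no saddle point; optimal play is mixed.
Right is strictly dominated by Center (it gives the server strictly more in every row), so the receiver never plays it.
On the remaining 2×2 (Wide, Body vs Left, Center):
Let the server play Wide with probability p. Expected payoff against Left: 0p + (-8)(1−p) = 8p − 8; against Center: (-7)p + 5(1−p) = −12p + 5.
Setting these equal: 8p − 8 = −12p + 5 ⇒ 20p = 13 ⇒ p = 13/20, and the value is (8)·(13/20) − 8 = -14/5.
For the receiver: with q = P(Left), equating Wide's and Body's payoffs gives 7q − 7 = −13q + 5 ⇒ q = 3/5.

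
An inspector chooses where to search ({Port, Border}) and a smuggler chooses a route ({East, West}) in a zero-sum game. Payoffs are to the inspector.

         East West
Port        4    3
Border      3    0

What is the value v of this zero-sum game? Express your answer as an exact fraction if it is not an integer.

Row minima: Port → 3, Border → 0; maximin = 3.
Column maxima: East → 4, West → 3; minimax = 3.
Since maximin = minimax = 3, there is a saddle point and the value is 3.

3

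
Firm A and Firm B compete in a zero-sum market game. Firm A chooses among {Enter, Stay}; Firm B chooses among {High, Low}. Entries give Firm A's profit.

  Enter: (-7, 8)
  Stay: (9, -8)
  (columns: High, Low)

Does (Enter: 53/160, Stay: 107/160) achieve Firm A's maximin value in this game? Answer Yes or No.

No

Against High this mix gives (53/160)·(-7) + (107/160)·9 = 37/10.
Against Low this mix gives (53/160)·8 + (107/160)·(-8) = -27/10.
Firm B will play Low, holding Firm A to -27/10. Shifting weight toward the row that does better against Low would raise this floor (the equalizing mix achieves 1/2 against both Low and High), so the proposed strategy is not optimal.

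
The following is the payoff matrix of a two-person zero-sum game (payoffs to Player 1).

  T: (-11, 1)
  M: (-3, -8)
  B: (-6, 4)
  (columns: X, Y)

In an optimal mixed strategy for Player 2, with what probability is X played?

Row minima: T → -11, M → -8, B → -6; maximin = -6.
Column maxima: X → -3, Y → 4; minimax = -3.
-6 ≠ -3, so there is no saddle point; optimal play is mixed.
T is strictly dominated by B, so Player 1 never plays it.
On the remaining 2×2 (M, B vs X, Y):
Let Player 1 play M with probability p. Expected payoff against X: (-3)p + (-6)(1−p) = 3p − 6; against Y: (-8)p + 4(1−p) = −12p + 4.
Setting these equal: 3p − 6 = −12p + 4 ⇒ 15p = 10 ⇒ p = 2/3, and the value is (3)·(2/3) − 6 = -4.
For Player 2: with q = P(X), equating M's and B's payoffs gives 5q − 8 = −10q + 4 ⇒ q = 4/5.

4/5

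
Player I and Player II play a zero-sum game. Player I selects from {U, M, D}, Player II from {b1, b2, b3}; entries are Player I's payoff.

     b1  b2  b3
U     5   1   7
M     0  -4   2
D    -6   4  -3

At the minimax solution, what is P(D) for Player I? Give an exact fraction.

2/7

Row minima: U → 1, M → -4, D → -6; maximin = 1.
Column maxima: b1 → 5, b2 → 4, b3 → 7; minimax = 4.
1 ≠ 4, so there is no saddle point; optimal play is mixed.
M is strictly dominated by U, so Player I never plays it.
b3 is strictly dominated by b1 (it gives Player I strictly more in every row), so Player II never plays it.
On the remaining 2×2 (U, D vs b1, b2):
Let Player I play U with probability p. Expected payoff against b1: 5p + (-6)(1−p) = 11p − 6; against b2: 1p + 4(1−p) = −3p + 4.
Setting these equal: 11p − 6 = −3p + 4 ⇒ 14p = 10 ⇒ p = 5/7, and the value is (11)·(5/7) − 6 = 13/7.
For Player II: with q = P(b1), equating U's and D's payoffs gives 4q + 1 = −10q + 4 ⇒ q = 3/14.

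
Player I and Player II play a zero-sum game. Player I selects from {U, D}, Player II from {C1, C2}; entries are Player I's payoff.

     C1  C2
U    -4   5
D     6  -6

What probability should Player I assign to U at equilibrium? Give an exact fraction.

4/7

Row minima: U → -4, D → -6; maximin = -4.
Column maxima: C1 → 6, C2 → 5; minimax = 5.
-4 ≠ 5, so there is no saddle point; optimal play is mixed.
Let Player I play U with probability p. Expected payoff against C1: (-4)p + 6(1−p) = −10p + 6; against C2: 5p + (-6)(1−p) = 11p − 6.
Setting these equal: −10p + 6 = 11p − 6 ⇒ −21p = -12 ⇒ p = 4/7, and the value is (-10)·(4/7) + 6 = 2/7.
For Player II: with q = P(C1), equating U's and D's payoffs gives −9q + 5 = 12q − 6 ⇒ q = 11/21.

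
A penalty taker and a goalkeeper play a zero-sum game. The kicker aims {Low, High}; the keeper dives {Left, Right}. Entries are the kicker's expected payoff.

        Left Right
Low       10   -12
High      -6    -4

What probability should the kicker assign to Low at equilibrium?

1/12

Row minima: Low → -12, High → -6; maximin = -6.
Column maxima: Left → 10, Right → -4; minimax = -4.
-6 ≠ -4, so there is no saddle point; optimal play is mixed.
Let the kicker play Low with probability p. Expected payoff against Left: 10p + (-6)(1−p) = 16p − 6; against Right: (-12)p + (-4)(1−p) = −8p − 4.
Setting these equal: 16p − 6 = −8p − 4 ⇒ 24p = 2 ⇒ p = 1/12, and the value is (16)·(1/12) − 6 = -14/3.
For the keeper: with q = P(Left), equating Low's and High's payoffs gives 22q − 12 = −2q − 4 ⇒ q = 1/3.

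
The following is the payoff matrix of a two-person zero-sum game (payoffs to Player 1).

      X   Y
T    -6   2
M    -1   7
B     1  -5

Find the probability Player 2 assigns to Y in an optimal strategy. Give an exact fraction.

Row minima: T → -6, M → -1, B → -5; maximin = -1.
Column maxima: X → 1, Y → 7; minimax = 1.
-1 ≠ 1, so there is no saddle point; optimal play is mixed.
T is strictly dominated by M, so Player 1 never plays it.
On the remaining 2×2 (M, B vs X, Y):
Let Player 1 play M with probability p. Expected payoff against X: (-1)p + 1(1−p) = −2p + 1; against Y: 7p + (-5)(1−p) = 12p − 5.
Setting these equal: −2p + 1 = 12p − 5 ⇒ −14p = -6 ⇒ p = 3/7, and the value is (-2)·(3/7) + 1 = 1/7.
For Player 2: with q = P(X), equating M's and B's payoffs gives −8q + 7 = 6q − 5 ⇒ q = 6/7.

1/7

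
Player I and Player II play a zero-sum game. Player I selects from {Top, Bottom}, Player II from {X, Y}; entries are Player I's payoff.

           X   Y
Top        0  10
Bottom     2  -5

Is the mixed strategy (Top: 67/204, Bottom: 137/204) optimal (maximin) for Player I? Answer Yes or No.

No

Against X this mix gives (67/204)·0 + (137/204)·2 = 137/102.
Against Y this mix gives (67/204)·10 + (137/204)·(-5) = -5/68.
Player II will play Y, holding Player I to -5/68. Shifting weight toward the row that does better against Y would raise this floor (the equalizing mix achieves 20/17 against both Y and X), so the proposed strategy is not optimal.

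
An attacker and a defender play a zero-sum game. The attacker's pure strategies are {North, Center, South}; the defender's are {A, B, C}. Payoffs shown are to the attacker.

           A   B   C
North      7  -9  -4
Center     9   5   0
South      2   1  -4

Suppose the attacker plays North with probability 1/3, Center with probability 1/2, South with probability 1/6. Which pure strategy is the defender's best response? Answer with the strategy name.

If the defender plays A, the attacker's expected payoff is (1/3)·7 + (1/2)·9 + (1/6)·2 = 43/6.
If the defender plays B, the attacker's expected payoff is (1/3)·(-9) + (1/2)·5 + (1/6)·1 = -1/3.
If the defender plays C, the attacker's expected payoff is (1/3)·(-4) + (1/2)·0 + (1/6)·(-4) = -2.
The defender minimizes the attacker's payoff; the smallest is -2, so the best response is C.

C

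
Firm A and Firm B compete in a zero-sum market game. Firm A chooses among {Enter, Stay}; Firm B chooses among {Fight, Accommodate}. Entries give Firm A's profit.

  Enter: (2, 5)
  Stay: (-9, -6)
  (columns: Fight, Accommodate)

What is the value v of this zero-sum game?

Row minima: Enter → 2, Stay → -9; maximin = 2.
Column maxima: Fight → 2, Accommodate → 5; minimax = 2.
Since maximin = minimax = 2, there is a saddle point and the value is 2.

2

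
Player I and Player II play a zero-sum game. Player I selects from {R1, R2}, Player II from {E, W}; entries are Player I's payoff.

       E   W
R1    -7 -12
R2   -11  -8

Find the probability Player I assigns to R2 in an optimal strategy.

Row minima: R1 → -12, R2 → -11; maximin = -11.
Column maxima: E → -7, W → -8; minimax = -8.
-11 ≠ -8, so there is no saddle point; optimal play is mixed.
Let Player I play R1 with probability p. Expected payoff against E: (-7)p + (-11)(1−p) = 4p − 11; against W: (-12)p + (-8)(1−p) = −4p − 8.
Setting these equal: 4p − 11 = −4p − 8 ⇒ 8p = 3 ⇒ p = 3/8, and the value is (4)·(3/8) − 11 = -19/2.
For Player II: with q = P(E), equating R1's and R2's payoffs gives 5q − 12 = −3q − 8 ⇒ q = 1/2.

5/8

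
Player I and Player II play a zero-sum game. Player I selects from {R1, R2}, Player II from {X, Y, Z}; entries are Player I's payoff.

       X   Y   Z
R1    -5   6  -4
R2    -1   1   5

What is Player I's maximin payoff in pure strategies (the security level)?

-1

Row minima: R1 → -5, R2 → -1.
The best of these is -1.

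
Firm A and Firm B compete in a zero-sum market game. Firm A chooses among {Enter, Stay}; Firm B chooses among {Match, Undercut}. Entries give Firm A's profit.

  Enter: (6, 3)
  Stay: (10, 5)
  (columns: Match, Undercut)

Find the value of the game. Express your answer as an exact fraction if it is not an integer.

5

Row minima: Enter → 3, Stay → 5; maximin = 5.
Column maxima: Match → 10, Undercut → 5; minimax = 5.
Since maximin = minimax = 5, there is a saddle point and the value is 5.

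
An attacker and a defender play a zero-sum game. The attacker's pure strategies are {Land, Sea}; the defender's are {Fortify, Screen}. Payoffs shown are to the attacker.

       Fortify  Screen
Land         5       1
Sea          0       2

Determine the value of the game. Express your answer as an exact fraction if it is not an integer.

Row minima: Land → 1, Sea → 0; maximin = 1.
Column maxima: Fortify → 5, Screen → 2; minimax = 2.
1 ≠ 2, so there is no saddle point; optimal play is mixed.
Let the attacker play Land with probability p. Expected payoff against Fortify: 5p + 0(1−p) = 5p; against Screen: 1p + 2(1−p) = −p + 2.
Setting these equal: 5p = −p + 2 ⇒ 6p = 2 ⇒ p = 1/3, and the value is (5)·(1/3) = 5/3.
For the defender: with q = P(Fortify), equating Land's and Sea's payoffs gives 4q + 1 = −2q + 2 ⇒ q = 1/6.

5/3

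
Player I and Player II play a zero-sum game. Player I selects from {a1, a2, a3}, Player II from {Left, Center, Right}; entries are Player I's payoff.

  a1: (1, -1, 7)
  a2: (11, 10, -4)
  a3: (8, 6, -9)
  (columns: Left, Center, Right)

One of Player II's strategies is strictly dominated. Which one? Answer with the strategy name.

Center holds Player I's payoff strictly below Left in every row: -1 < 1, 10 < 11, 6 < 8.
So Left is strictly dominated for Player II.

Left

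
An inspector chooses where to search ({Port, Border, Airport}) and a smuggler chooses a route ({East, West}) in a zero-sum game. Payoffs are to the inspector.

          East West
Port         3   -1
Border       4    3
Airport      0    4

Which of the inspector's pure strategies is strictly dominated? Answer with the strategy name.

Port

Border gives a strictly higher payoff than Port against every column: 4 > 3, 3 > -1.
So Port is strictly dominated and the inspector never plays it.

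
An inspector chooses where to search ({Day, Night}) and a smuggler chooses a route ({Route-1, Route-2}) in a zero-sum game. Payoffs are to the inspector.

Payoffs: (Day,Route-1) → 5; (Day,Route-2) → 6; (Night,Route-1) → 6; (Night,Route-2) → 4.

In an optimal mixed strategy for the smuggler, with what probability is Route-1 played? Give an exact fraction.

Row minima: Day → 5, Night → 4; maximin = 5.
Column maxima: Route-1 → 6, Route-2 → 6; minimax = 6.
5 ≠ 6, so there is no saddle point; optimal play is mixed.
Let the inspector play Day with probability p. Expected payoff against Route-1: 5p + 6(1−p) = −p + 6; against Route-2: 6p + 4(1−p) = 2p + 4.
Setting these equal: −p + 6 = 2p + 4 ⇒ −3p = -2 ⇒ p = 2/3, and the value is (-1)·(2/3) + 6 = 16/3.
For the smuggler: with q = P(Route-1), equating Day's and Night's payoffs gives −q + 6 = 2q + 4 ⇒ q = 2/3.

2/3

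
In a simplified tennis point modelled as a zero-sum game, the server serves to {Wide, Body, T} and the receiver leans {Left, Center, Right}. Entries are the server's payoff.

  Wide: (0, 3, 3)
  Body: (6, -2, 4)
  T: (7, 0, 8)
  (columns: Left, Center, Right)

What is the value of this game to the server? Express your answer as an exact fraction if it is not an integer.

21/10

Row minima: Wide → 0, Body → -2, T → 0; maximin = 0.
Column maxima: Left → 7, Center → 3, Right → 8; minimax = 3.
0 ≠ 3, so there is no saddle point; optimal play is mixed.
Body is strictly dominated by T, so the server never plays it.
With Body eliminated, Right is strictly dominated by Left (it gives the server strictly more in every remaining row), so the receiver never plays it.
On the remaining 2×2 (Wide, T vs Left, Center):
Let the server play Wide with probability p. Expected payoff against Left: 0p + 7(1−p) = −7p + 7; against Center: 3p + 0(1−p) = 3p.
Setting these equal: −7p + 7 = 3p ⇒ −10p = -7 ⇒ p = 7/10, and the value is (-7)·(7/10) + 7 = 21/10.
For the receiver: with q = P(Left), equating Wide's and T's payoffs gives −3q + 3 = 7q ⇒ q = 3/10.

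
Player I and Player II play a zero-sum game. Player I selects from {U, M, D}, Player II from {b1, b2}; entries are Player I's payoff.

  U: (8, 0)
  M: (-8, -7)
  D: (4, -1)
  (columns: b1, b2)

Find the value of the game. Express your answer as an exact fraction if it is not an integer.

Row minima: U → 0, M → -8, D → -1; maximin = 0.
Column maxima: b1 → 8, b2 → 0; minimax = 0.
Since maximin = minimax = 0, there is a saddle point and the value is 0.

0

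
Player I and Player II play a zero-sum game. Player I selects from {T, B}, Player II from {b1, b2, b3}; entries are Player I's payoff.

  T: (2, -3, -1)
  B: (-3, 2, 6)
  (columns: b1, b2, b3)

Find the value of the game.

-1/2

Row minima: T → -3, B → -3; maximin = -3.
Column maxima: b1 → 2, b2 → 2, b3 → 6; minimax = 2.
-3 ≠ 2, so there is no saddle point; optimal play is mixed.
b3 is strictly dominated by b2 (it gives Player I strictly more in every row), so Player II never plays it.
On the remaining 2×2 (T, B vs b1, b2):
Let Player I play T with probability p. Expected payoff against b1: 2p + (-3)(1−p) = 5p − 3; against b2: (-3)p + 2(1−p) = −5p + 2.
Setting these equal: 5p − 3 = −5p + 2 ⇒ 10p = 5 ⇒ p = 1/2, and the value is (5)·(1/2) − 3 = -1/2.
For Player II: with q = P(b1), equating T's and B's payoffs gives 5q − 3 = −5q + 2 ⇒ q = 1/2.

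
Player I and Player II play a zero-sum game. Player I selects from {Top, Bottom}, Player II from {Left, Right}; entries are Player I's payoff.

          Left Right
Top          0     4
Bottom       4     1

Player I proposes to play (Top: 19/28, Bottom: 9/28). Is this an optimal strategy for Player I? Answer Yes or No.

No

Against Left this mix gives (19/28)·0 + (9/28)·4 = 9/7.
Against Right this mix gives (19/28)·4 + (9/28)·1 = 85/28.
Player II will play Left, holding Player I to 9/7. Shifting weight toward the row that does better against Left would raise this floor (the equalizing mix achieves 16/7 against both Left and Right), so the proposed strategy is not optimal.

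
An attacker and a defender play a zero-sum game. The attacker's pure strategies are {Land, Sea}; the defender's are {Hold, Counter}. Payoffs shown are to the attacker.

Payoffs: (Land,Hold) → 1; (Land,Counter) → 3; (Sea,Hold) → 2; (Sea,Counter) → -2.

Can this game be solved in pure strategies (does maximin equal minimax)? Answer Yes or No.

No

Row minima: Land → 1, Sea → -2; maximin = 1.
Column maxima: Hold → 2, Counter → 3; minimax = 2.
1 ≠ 2, so no pure-strategy equilibrium exists.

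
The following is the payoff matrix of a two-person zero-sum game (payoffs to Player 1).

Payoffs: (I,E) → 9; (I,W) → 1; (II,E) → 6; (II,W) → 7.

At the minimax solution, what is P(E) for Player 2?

Row minima: I → 1, II → 6; maximin = 6.
Column maxima: E → 9, W → 7; minimax = 7.
6 ≠ 7, so there is no saddle point; optimal play is mixed.
Let Player 1 play I with probability p. Expected payoff against E: 9p + 6(1−p) = 3p + 6; against W: 1p + 7(1−p) = −6p + 7.
Setting these equal: 3p + 6 = −6p + 7 ⇒ 9p = 1 ⇒ p = 1/9, and the value is (3)·(1/9) + 6 = 19/3.
For Player 2: with q = P(E), equating I's and II's payoffs gives 8q + 1 = −q + 7 ⇒ q = 2/3.

2/3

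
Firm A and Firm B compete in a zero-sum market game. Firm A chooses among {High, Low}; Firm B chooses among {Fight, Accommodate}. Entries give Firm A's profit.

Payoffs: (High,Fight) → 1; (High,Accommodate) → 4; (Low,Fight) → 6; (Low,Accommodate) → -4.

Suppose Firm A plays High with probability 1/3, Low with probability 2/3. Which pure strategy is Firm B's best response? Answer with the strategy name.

If Firm B plays Fight, Firm A's expected payoff is (1/3)·1 + (2/3)·6 = 13/3.
If Firm B plays Accommodate, Firm A's expected payoff is (1/3)·4 + (2/3)·(-4) = -4/3.
Firm B minimizes Firm A's payoff; the smallest is -4/3, so the best response is Accommodate.

Accommodate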